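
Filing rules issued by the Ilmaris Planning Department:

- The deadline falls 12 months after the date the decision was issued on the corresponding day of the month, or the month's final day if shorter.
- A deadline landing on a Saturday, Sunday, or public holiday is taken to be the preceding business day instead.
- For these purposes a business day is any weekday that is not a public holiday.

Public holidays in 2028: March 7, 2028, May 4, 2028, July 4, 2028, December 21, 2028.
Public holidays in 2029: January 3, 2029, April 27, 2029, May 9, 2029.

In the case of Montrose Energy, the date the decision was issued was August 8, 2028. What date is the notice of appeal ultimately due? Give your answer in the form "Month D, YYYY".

August 8, 2029

12 months from August 8, 2028 is August 8, 2029.
August 8, 2029 is a Wednesday and not a listed holiday, so it stands.
Final deadline: August 8, 2029.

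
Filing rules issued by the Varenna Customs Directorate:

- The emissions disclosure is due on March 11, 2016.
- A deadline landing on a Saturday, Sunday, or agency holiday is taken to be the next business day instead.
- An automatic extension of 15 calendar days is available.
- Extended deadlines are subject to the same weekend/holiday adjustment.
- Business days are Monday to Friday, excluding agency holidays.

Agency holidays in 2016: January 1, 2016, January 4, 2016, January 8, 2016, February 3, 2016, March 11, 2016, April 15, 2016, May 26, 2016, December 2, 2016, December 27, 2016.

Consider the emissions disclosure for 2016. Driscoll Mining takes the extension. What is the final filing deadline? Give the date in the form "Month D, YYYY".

March 29, 2016

The statutory due date is March 11, 2016.
March 11, 2016 is a listed holiday, so it moves to the next business day, March 14, 2016 (Monday).
Add the 15 calendar-day extension to March 14, 2016: March 29, 2016.
March 29, 2016 is a Tuesday and not a listed holiday, so it stands.
So the filing is due March 29, 2016.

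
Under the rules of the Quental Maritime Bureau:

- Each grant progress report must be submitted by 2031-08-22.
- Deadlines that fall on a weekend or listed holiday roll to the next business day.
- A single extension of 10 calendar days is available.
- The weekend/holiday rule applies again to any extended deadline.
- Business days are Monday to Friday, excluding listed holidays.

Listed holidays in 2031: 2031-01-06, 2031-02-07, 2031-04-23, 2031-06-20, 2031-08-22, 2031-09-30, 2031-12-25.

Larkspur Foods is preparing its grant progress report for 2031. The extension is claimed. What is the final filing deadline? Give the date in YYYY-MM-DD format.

2031-09-04

The stated deadline is 2031-08-22.
2031-08-22 falls on a listed holiday. Rolling to the next business day gives 2031-08-25, a Monday.
The 10-calendar-day extension moves the deadline from 2031-08-25 to 2031-09-04.
2031-09-04 falls on a Thursday, which is a business day, so no adjustment is needed.
Deadline: 2031-09-04.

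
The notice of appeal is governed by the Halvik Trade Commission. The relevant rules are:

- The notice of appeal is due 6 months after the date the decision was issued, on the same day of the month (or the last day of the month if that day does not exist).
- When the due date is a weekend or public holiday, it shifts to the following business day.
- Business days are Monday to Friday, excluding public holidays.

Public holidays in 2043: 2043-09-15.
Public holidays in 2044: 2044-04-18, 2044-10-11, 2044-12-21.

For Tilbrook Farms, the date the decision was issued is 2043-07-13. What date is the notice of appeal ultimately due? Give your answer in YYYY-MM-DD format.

2044-01-13

6 months from 2043-07-13 is 2044-01-13.
2044-01-13 falls on a Wednesday, which is a business day, so no adjustment is needed.
Deadline: 2044-01-13.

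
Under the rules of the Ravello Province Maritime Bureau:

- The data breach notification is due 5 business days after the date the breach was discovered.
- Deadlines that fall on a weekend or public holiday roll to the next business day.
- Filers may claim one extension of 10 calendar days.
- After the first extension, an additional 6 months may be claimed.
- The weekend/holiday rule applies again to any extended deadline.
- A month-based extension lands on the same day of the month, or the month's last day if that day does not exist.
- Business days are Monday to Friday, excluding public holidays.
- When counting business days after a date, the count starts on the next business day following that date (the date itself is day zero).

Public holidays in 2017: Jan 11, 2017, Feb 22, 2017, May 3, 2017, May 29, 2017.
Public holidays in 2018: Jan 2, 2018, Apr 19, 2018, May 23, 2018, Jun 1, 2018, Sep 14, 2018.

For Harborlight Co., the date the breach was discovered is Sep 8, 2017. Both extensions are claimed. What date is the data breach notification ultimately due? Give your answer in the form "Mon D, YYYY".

Counting 5 business days after Sep 8, 2017 (skipping weekends and listed holidays) reaches Sep 15, 2017.
Sep 15, 2017 (Friday) is already a business day.
With the 10-day extension, Sep 15, 2017 becomes Sep 25, 2017.
Sep 25, 2017 (Monday) is already a business day.
Add 6 months to Sep 25, 2017: Mar 25, 2018.
Mar 25, 2018 is a Sunday, so it moves to the next business day, Mar 26, 2018 (Monday).
Final deadline: Mar 26, 2018.

Mar 26, 2018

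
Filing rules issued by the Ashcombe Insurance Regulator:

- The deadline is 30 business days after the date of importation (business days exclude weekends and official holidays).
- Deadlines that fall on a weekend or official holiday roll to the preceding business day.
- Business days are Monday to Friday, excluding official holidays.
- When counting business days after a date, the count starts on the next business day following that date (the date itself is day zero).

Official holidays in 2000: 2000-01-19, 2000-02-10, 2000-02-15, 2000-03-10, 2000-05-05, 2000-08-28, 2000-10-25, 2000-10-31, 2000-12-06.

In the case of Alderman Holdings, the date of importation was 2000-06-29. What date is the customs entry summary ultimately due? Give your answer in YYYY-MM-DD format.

30 business days after 2000-06-29, excluding weekends and holidays, is 2000-08-10.
2000-08-10 is a Thursday and not a listed holiday, so it stands.
Final deadline: 2000-08-10.

2000-08-10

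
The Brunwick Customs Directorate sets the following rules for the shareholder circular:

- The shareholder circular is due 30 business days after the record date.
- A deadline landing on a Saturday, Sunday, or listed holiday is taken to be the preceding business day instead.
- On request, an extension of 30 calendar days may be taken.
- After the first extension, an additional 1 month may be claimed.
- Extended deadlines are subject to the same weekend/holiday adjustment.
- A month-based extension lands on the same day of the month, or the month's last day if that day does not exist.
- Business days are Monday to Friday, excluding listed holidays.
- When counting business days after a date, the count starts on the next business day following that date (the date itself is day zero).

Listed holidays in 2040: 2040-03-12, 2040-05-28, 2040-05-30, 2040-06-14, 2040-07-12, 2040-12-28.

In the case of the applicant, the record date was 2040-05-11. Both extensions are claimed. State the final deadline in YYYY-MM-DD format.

Starting the day after 2040-05-11 and counting 30 business days lands on 2040-06-27.
Since 2040-06-27 is a Wednesday and not a holiday, the date is unchanged.
With the 30-day extension, 2040-06-27 becomes 2040-07-27.
2040-07-27 falls on a Friday, which is a business day, so no adjustment is needed.
The 1 month extension carries 2040-07-27 to 2040-08-27.
2040-08-27 is a Monday and not a listed holiday, so it stands.
Final deadline: 2040-08-27.

2040-08-27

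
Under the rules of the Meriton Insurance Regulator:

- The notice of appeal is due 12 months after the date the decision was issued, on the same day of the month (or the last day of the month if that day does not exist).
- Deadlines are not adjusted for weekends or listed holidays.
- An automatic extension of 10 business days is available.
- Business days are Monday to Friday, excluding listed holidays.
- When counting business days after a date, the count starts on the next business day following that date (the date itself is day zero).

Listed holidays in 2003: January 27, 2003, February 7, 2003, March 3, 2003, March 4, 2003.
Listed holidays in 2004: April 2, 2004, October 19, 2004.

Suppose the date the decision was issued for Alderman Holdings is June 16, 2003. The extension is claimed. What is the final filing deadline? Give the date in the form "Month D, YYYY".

June 30, 2004

12 months from June 16, 2003 is June 16, 2004.
No adjustment is made for weekends or holidays, so June 16, 2004 stands.
Counting 10 further business days from June 16, 2004 reaches June 30, 2004.
June 30, 2004 is a Wednesday; no weekend or holiday adjustment applies.
So the filing is due June 30, 2004.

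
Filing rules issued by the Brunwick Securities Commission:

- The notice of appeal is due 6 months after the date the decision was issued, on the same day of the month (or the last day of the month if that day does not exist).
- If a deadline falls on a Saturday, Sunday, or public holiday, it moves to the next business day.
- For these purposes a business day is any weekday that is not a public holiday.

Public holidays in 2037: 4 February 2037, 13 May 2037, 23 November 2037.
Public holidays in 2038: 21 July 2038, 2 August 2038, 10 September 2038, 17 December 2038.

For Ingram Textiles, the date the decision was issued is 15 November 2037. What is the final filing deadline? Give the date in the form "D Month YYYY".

17 May 2038

6 months after 15 November 2037, on the same day of the month, is 15 May 2038.
15 May 2038 falls on a Saturday. Rolling to the next business day gives 17 May 2038, a Monday.
So the filing is due 17 May 2038.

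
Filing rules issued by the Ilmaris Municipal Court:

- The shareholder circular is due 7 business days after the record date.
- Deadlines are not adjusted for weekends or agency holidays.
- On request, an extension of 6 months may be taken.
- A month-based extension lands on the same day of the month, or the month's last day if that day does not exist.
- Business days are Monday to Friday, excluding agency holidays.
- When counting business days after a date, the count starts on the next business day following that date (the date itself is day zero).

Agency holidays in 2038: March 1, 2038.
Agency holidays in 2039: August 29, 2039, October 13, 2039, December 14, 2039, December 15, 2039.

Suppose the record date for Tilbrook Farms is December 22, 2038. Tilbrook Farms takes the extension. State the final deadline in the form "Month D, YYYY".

June 30, 2039

Counting 7 business days after December 22, 2038 (skipping weekends and listed holidays) reaches December 31, 2038.
December 31, 2038 is a Friday; no weekend or holiday adjustment applies.
Add 6 months to December 31, 2038: June 30, 2039 (day 31 does not exist in June, so the month's last day is used).
June 30, 2039 is a Thursday; no weekend or holiday adjustment applies.
So the filing is due June 30, 2039.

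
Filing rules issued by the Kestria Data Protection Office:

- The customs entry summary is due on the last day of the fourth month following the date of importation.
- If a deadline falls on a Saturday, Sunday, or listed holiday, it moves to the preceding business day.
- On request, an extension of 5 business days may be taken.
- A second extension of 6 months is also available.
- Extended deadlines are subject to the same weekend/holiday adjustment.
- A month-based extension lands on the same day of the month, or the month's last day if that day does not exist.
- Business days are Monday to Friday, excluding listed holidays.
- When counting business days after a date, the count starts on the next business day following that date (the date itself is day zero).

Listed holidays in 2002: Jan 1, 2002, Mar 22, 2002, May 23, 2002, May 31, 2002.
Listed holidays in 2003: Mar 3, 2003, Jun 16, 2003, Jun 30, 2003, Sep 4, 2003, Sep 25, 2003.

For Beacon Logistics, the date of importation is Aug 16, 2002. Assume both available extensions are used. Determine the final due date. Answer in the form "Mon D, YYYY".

Jul 7, 2003

4 months after Aug 16, 2002 falls in December 2002; the last day of that month is Dec 31, 2002.
Since Dec 31, 2002 is a Tuesday and not a holiday, the date is unchanged.
Applying the 5-business-day extension: 5 business days after Dec 31, 2002 is Jan 7, 2003.
Jan 7, 2003 falls on a Tuesday, which is a business day, so no adjustment is needed.
Add 6 months to Jan 7, 2003: Jul 7, 2003.
Since Jul 7, 2003 is a Monday and not a holiday, the date is unchanged.
So the filing is due Jul 7, 2003.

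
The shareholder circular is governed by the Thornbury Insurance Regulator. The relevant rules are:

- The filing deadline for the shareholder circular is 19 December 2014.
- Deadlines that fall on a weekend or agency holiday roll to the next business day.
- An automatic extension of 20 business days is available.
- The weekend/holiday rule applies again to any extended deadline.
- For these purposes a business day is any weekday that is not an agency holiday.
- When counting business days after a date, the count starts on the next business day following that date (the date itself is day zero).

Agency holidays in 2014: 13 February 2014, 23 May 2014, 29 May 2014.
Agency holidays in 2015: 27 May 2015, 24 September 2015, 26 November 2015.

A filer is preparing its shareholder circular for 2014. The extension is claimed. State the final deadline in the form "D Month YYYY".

16 January 2015

Start from the fixed due date, 19 December 2014.
19 December 2014 falls on a Friday, which is a business day, so no adjustment is needed.
The 20-business-day extension runs from 19 December 2014 to 16 January 2015.
16 January 2015 falls on a Friday, which is a business day, so no adjustment is needed.
Final deadline: 16 January 2015.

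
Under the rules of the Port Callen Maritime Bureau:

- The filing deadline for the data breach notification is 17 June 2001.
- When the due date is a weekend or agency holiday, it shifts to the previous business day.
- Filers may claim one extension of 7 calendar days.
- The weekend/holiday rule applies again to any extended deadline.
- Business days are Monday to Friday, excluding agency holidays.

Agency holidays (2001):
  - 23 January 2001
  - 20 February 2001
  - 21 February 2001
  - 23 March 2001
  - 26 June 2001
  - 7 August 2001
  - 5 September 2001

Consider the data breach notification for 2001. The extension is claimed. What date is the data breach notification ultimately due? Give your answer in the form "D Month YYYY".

The stated deadline is 17 June 2001.
17 June 2001 is a Sunday, so it moves to the preceding business day, 15 June 2001 (Friday).
Add the 7 calendar-day extension to 15 June 2001: 22 June 2001.
22 June 2001 is a Friday and not a listed holiday, so it stands.
Final deadline: 22 June 2001.

22 June 2001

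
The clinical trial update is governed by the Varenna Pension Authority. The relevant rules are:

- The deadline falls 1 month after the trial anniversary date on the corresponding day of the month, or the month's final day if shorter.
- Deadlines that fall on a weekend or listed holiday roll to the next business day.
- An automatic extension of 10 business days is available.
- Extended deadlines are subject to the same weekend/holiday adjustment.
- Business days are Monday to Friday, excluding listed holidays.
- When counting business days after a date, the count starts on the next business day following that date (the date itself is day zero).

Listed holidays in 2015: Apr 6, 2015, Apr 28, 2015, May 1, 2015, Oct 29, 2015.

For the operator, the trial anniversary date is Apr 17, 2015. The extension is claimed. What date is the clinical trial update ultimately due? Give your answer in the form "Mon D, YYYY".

Jun 1, 2015

1 month after Apr 17, 2015, on the same day of the month, is May 17, 2015.
Because May 17, 2015 is a Sunday, the deadline becomes May 18, 2015 (Monday).
The 10-business-day extension runs from May 18, 2015 to Jun 1, 2015.
Since Jun 1, 2015 is a Monday and not a holiday, the date is unchanged.
The final due date is Jun 1, 2015.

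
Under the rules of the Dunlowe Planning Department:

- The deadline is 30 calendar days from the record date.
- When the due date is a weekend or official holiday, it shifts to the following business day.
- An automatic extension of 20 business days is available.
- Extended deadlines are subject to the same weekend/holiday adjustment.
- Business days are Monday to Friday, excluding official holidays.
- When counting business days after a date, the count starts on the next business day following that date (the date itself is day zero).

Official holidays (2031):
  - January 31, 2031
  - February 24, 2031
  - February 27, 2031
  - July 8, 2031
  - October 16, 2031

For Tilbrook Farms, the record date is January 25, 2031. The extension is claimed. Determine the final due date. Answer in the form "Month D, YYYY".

March 26, 2031

Trigger date January 25, 2031 + 30 calendar days = February 24, 2031.
February 24, 2031 is a listed holiday, so it moves to the next business day, February 25, 2031 (Tuesday).
Counting 20 further business days from February 25, 2031 reaches March 26, 2031.
March 26, 2031 falls on a Wednesday, which is a business day, so no adjustment is needed.
The final due date is March 26, 2031.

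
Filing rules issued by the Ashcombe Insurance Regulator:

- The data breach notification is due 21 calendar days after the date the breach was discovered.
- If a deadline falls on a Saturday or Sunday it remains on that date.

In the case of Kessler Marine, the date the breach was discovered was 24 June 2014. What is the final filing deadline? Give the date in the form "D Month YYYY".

15 July 2014

21 calendar days after 24 June 2014 is 15 July 2014.
15 July 2014 is a Tuesday; no weekend or holiday adjustment applies.
The final due date is 15 July 2014.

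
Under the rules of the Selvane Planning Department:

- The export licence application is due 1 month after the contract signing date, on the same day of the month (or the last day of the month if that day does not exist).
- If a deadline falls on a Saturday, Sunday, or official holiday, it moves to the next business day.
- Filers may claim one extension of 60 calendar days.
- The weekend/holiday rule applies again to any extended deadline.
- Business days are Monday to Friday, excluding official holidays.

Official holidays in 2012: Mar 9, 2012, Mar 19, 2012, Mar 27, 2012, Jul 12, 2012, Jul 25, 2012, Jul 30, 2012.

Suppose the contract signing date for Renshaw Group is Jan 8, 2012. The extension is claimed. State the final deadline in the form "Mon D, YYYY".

Apr 9, 2012

1 month after Jan 8, 2012, on the same day of the month, is Feb 8, 2012.
Feb 8, 2012 falls on a Wednesday, which is a business day, so no adjustment is needed.
Applying the 60-calendar-day extension: Feb 8, 2012 + 60 days = Apr 8, 2012.
Because Apr 8, 2012 is a Sunday, the deadline becomes Apr 9, 2012 (Monday).
Deadline: Apr 9, 2012.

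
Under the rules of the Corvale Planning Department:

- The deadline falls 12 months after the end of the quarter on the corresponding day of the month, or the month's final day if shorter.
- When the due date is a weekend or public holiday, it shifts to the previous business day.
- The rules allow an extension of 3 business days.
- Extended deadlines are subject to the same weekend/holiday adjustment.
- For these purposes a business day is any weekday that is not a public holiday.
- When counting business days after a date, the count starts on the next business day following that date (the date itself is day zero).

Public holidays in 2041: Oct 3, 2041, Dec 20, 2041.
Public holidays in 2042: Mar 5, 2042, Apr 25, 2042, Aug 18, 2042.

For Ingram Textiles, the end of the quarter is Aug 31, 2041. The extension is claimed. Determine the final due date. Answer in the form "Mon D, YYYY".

Sep 3, 2042

12 months from Aug 31, 2041 is Aug 31, 2042.
Aug 31, 2042 falls on a Sunday. Rolling to the preceding business day gives Aug 29, 2042, a Friday.
The 3-business-day extension runs from Aug 29, 2042 to Sep 3, 2042.
Sep 3, 2042 is a Wednesday and not a listed holiday, so it stands.
Final deadline: Sep 3, 2042.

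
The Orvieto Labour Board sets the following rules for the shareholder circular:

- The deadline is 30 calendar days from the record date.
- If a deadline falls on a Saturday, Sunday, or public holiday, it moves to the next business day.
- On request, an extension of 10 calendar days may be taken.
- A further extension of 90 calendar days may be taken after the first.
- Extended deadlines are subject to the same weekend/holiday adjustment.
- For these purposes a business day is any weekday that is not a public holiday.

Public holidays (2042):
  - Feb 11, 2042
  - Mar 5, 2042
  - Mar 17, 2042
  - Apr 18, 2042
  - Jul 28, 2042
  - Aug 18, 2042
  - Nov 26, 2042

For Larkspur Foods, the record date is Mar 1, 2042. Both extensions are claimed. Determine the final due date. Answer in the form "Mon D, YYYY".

Jul 9, 2042

From Mar 1, 2042, 30 calendar days later is Mar 31, 2042.
Mar 31, 2042 falls on a Monday, which is a business day, so no adjustment is needed.
The 10-calendar-day extension moves the deadline from Mar 31, 2042 to Apr 10, 2042.
Apr 10, 2042 (Thursday) is already a business day.
Add the 90 calendar-day extension to Apr 10, 2042: Jul 9, 2042.
Since Jul 9, 2042 is a Wednesday and not a holiday, the date is unchanged.
Final deadline: Jul 9, 2042.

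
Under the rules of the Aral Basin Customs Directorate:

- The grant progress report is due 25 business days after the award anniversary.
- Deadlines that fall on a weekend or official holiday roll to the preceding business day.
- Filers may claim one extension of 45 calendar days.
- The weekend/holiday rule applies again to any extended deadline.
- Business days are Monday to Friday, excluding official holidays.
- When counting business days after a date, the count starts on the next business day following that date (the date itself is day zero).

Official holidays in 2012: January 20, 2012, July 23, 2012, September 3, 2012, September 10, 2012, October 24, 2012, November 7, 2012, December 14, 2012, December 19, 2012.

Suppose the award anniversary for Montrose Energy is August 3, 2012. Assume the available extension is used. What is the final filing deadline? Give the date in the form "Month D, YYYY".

October 26, 2012

Counting 25 business days after August 3, 2012 (skipping weekends and listed holidays) reaches September 11, 2012.
September 11, 2012 (Tuesday) is already a business day.
The 45-calendar-day extension moves the deadline from September 11, 2012 to October 26, 2012.
October 26, 2012 is a Friday and not a listed holiday, so it stands.
Final deadline: October 26, 2012.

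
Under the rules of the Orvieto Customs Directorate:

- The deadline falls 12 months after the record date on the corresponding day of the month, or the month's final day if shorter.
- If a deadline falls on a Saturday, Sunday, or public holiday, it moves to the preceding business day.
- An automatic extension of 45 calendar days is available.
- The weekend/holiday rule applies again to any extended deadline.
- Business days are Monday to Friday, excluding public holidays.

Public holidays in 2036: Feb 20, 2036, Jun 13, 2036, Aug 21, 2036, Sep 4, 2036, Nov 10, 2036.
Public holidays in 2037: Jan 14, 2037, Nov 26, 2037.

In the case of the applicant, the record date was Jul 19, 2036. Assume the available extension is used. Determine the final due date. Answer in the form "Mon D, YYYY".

12 months after Jul 19, 2036, on the same day of the month, is Jul 19, 2037.
Jul 19, 2037 falls on a Sunday. Rolling to the preceding business day gives Jul 17, 2037, a Friday.
Applying the 45-calendar-day extension: Jul 17, 2037 + 45 days = Aug 31, 2037.
Since Aug 31, 2037 is a Monday and not a holiday, the date is unchanged.
Deadline: Aug 31, 2037.

Aug 31, 2037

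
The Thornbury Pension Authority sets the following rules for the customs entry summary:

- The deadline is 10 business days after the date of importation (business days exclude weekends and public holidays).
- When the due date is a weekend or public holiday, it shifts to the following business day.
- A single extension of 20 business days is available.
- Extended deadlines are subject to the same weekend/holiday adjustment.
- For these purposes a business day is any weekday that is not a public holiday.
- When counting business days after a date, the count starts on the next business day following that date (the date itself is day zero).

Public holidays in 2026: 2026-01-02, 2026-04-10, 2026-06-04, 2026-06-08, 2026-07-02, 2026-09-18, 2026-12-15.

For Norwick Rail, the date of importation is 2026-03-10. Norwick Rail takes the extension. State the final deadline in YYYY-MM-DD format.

Starting the day after 2026-03-10 and counting 10 business days lands on 2026-03-24.
2026-03-24 falls on a Tuesday, which is a business day, so no adjustment is needed.
Counting 20 further business days from 2026-03-24 reaches 2026-04-22.
2026-04-22 falls on a Wednesday, which is a business day, so no adjustment is needed.
Deadline: 2026-04-22.

2026-04-22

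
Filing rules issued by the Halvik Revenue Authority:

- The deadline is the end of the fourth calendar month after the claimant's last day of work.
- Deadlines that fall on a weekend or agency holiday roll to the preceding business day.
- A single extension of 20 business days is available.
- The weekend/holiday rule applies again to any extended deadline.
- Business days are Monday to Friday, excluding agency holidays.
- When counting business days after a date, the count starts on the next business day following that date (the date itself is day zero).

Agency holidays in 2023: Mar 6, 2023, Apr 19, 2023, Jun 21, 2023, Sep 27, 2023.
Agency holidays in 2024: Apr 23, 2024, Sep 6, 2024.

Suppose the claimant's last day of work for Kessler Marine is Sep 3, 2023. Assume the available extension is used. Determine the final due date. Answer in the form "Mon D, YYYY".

4 months after Sep 3, 2023 falls in January 2024; the last day of that month is Jan 31, 2024.
Jan 31, 2024 is a Wednesday and not a listed holiday, so it stands.
Applying the 20-business-day extension: 20 business days after Jan 31, 2024 is Feb 28, 2024.
Feb 28, 2024 falls on a Wednesday, which is a business day, so no adjustment is needed.
Deadline: Feb 28, 2024.

Feb 28, 2024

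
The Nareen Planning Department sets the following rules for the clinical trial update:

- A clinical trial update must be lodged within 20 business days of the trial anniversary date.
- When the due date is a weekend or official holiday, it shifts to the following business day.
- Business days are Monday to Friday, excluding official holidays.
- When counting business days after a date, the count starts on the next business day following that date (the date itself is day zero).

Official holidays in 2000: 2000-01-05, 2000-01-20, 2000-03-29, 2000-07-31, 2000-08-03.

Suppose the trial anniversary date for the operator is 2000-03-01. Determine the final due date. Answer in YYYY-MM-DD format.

Starting the day after 2000-03-01 and counting 20 business days lands on 2000-03-30.
2000-03-30 is a Thursday and not a listed holiday, so it stands.
So the filing is due 2000-03-30.

2000-03-30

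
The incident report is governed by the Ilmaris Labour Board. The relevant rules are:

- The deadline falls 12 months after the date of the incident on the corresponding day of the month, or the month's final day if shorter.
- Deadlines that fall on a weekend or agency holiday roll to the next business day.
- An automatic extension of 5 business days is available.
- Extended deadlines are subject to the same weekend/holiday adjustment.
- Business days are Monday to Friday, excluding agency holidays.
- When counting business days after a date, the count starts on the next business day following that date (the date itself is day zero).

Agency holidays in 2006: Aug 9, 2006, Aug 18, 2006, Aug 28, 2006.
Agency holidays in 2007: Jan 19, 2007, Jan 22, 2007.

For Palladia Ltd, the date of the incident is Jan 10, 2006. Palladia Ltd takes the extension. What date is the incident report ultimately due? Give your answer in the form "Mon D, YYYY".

Moving 12 months forward from Jan 10, 2006 on the corresponding day gives Jan 10, 2007.
Jan 10, 2007 falls on a Wednesday, which is a business day, so no adjustment is needed.
Counting 5 further business days from Jan 10, 2007 reaches Jan 17, 2007.
Since Jan 17, 2007 is a Wednesday and not a holiday, the date is unchanged.
Final deadline: Jan 17, 2007.

Jan 17, 2007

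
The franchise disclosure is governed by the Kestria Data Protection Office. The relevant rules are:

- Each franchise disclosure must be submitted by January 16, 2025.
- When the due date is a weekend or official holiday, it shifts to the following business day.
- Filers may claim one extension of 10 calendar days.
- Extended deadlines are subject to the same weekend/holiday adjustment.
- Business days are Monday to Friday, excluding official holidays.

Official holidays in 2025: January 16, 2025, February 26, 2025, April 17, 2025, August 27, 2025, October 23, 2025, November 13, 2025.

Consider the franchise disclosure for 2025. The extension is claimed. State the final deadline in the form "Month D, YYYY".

January 27, 2025

The stated deadline is January 16, 2025.
January 16, 2025 falls on a listed holiday. Rolling to the next business day gives January 17, 2025, a Friday.
With the 10-day extension, January 17, 2025 becomes January 27, 2025.
January 27, 2025 is a Monday and not a listed holiday, so it stands.
So the filing is due January 27, 2025.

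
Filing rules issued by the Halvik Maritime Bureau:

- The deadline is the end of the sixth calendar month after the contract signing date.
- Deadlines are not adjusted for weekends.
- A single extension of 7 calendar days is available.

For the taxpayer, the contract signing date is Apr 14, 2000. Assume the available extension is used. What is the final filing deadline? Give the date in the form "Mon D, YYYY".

The sixth month after Apr 14, 2000 is October 2000, whose last day is Oct 31, 2000.
No adjustment is made for weekends or holidays, so Oct 31, 2000 stands.
Add the 7 calendar-day extension to Oct 31, 2000: Nov 7, 2000.
No adjustment is made for weekends or holidays, so Nov 7, 2000 stands.
So the filing is due Nov 7, 2000.

Nov 7, 2000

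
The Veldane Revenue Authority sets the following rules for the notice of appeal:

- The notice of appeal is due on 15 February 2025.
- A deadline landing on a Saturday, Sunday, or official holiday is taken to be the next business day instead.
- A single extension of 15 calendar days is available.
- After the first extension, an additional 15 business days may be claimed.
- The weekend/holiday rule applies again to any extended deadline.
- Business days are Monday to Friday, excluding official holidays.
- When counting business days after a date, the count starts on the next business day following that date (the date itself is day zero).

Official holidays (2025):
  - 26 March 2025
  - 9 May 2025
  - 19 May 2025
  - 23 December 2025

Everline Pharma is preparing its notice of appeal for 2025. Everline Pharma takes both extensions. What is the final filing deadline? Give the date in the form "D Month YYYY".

The stated deadline is 15 February 2025.
15 February 2025 is a Saturday; the next business day is 17 February 2025 (Monday).
Add the 15 calendar-day extension to 17 February 2025: 4 March 2025.
4 March 2025 falls on a Tuesday, which is a business day, so no adjustment is needed.
Applying the 15-business-day extension: 15 business days after 4 March 2025 is 25 March 2025.
25 March 2025 is a Tuesday and not a listed holiday, so it stands.
So the filing is due 25 March 2025.

25 March 2025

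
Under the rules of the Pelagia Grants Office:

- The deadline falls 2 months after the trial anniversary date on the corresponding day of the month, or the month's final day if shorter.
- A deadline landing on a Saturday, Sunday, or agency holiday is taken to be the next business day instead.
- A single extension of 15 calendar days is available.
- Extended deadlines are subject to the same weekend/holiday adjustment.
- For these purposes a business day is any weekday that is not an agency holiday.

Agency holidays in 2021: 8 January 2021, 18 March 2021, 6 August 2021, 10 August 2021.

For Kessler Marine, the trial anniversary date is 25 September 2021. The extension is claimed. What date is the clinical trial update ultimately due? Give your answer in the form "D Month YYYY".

10 December 2021

2 months after 25 September 2021, on the same day of the month, is 25 November 2021.
25 November 2021 (Thursday) is already a business day.
Add the 15 calendar-day extension to 25 November 2021: 10 December 2021.
10 December 2021 is a Friday and not a listed holiday, so it stands.
Final deadline: 10 December 2021.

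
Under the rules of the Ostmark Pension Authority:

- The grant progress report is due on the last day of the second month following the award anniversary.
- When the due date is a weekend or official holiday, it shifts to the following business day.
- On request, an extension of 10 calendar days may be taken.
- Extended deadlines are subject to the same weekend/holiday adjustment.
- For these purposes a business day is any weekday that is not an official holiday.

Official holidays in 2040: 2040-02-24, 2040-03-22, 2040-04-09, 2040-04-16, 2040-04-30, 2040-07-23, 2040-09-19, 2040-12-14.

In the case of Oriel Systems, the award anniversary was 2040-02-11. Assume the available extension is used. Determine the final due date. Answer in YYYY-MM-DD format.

2 months after 2040-02-11 is April 2040; that month ends on 2040-04-30.
2040-04-30 falls on a listed holiday. Rolling to the next business day gives 2040-05-01, a Tuesday.
With the 10-day extension, 2040-05-01 becomes 2040-05-11.
Since 2040-05-11 is a Friday and not a holiday, the date is unchanged.
So the filing is due 2040-05-11.

2040-05-11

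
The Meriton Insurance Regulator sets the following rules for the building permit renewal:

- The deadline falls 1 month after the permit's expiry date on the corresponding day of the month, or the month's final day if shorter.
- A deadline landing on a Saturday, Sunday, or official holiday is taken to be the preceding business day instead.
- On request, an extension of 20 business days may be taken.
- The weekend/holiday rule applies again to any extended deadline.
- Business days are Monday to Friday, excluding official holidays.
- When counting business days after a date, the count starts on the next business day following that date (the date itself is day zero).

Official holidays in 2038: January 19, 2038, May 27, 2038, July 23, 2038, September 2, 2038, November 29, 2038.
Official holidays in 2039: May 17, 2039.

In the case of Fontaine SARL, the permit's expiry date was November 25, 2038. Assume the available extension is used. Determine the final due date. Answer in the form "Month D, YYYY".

January 21, 2039

1 month from November 25, 2038 is December 25, 2038.
December 25, 2038 falls on a Saturday. Rolling to the preceding business day gives December 24, 2038, a Friday.
Counting 20 further business days from December 24, 2038 reaches January 21, 2039.
January 21, 2039 falls on a Friday, which is a business day, so no adjustment is needed.
Final deadline: January 21, 2039.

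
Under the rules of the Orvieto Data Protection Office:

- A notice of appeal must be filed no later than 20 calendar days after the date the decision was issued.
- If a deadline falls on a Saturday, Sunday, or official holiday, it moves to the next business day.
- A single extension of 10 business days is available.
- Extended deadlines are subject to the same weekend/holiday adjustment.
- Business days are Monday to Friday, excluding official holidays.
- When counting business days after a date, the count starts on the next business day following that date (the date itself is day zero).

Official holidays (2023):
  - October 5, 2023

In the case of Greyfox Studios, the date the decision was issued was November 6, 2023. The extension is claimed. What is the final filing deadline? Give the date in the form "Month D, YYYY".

December 11, 2023

20 calendar days after November 6, 2023 is November 26, 2023.
Because November 26, 2023 is a Sunday, the deadline becomes November 27, 2023 (Monday).
Counting 10 further business days from November 27, 2023 reaches December 11, 2023.
December 11, 2023 is a Monday and not a listed holiday, so it stands.
Final deadline: December 11, 2023.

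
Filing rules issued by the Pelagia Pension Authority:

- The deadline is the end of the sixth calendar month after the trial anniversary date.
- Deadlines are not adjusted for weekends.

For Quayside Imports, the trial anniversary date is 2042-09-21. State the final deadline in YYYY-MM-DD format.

2043-03-31

6 months after 2042-09-21 is March 2043; that month ends on 2043-03-31.
2043-03-31 falls on a Tuesday. The rules make no weekend/holiday allowance, so it remains 2043-03-31.
So the filing is due 2043-03-31.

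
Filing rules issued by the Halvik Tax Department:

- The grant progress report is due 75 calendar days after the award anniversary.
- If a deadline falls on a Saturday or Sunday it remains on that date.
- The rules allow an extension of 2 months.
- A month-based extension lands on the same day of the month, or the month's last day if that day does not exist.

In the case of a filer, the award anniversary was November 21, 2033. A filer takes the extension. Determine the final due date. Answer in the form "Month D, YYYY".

Trigger date November 21, 2033 + 75 calendar days = February 4, 2034.
February 4, 2034 is a Saturday; no weekend or holiday adjustment applies.
Add 2 months to February 4, 2034: April 4, 2034.
April 4, 2034 is a Tuesday; no weekend or holiday adjustment applies.
The final due date is April 4, 2034.

April 4, 2034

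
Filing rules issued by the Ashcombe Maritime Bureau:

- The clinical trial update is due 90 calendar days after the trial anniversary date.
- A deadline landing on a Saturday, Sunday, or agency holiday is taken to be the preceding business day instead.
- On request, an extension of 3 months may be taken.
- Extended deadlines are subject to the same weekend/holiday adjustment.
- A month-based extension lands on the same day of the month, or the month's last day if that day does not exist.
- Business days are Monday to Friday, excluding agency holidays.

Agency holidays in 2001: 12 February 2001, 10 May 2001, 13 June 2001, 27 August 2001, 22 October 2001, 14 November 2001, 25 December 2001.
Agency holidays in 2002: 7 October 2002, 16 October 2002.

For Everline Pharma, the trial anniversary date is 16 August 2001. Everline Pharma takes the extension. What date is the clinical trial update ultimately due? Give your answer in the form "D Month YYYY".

90 calendar days after 16 August 2001 is 14 November 2001.
Because 14 November 2001 is a listed holiday, the deadline becomes 13 November 2001 (Tuesday).
Applying the 3 months extension: 3 months after 13 November 2001 is 13 February 2002.
13 February 2002 is a Wednesday and not a listed holiday, so it stands.
So the filing is due 13 February 2002.

13 February 2002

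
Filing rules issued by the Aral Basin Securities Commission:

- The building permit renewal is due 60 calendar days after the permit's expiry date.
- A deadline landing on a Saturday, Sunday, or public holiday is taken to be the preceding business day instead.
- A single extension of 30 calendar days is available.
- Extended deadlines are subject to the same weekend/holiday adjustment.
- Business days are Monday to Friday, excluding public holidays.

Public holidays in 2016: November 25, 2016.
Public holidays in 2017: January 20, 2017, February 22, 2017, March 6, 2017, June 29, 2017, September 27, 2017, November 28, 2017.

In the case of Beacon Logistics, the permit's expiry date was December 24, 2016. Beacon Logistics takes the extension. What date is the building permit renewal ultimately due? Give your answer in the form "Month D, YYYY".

Trigger date December 24, 2016 + 60 calendar days = February 22, 2017.
February 22, 2017 is a listed holiday, so it moves to the preceding business day, February 21, 2017 (Tuesday).
With the 30-day extension, February 21, 2017 becomes March 23, 2017.
March 23, 2017 is a Thursday and not a listed holiday, so it stands.
Deadline: March 23, 2017.

March 23, 2017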